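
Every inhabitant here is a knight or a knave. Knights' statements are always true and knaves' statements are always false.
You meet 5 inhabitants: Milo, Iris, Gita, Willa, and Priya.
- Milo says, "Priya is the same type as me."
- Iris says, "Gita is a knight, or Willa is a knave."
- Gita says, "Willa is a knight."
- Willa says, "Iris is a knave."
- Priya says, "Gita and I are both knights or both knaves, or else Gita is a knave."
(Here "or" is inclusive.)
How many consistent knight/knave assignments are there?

Consistent assignments:
  Milo=knight, Iris=knight, Gita=knave, Willa=knave, Priya=knight
  Milo=knave, Iris=knight, Gita=knave, Willa=knave, Priya=knight

2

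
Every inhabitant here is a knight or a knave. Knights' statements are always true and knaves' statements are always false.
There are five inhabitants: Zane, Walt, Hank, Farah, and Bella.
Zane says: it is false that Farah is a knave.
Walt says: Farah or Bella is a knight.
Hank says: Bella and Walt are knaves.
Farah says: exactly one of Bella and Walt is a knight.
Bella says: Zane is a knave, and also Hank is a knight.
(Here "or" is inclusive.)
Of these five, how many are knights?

3

The unique consistent assignment is Zane=knight, Walt=knight, Hank=knave, Farah=knight, Bella=knave.
That has 3 knights.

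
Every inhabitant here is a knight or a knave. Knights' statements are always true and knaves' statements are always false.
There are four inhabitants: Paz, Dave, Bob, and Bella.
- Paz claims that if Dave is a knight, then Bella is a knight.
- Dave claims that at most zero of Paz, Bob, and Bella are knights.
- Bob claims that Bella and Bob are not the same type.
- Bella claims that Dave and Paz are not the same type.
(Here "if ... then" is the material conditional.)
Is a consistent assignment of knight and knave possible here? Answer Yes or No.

No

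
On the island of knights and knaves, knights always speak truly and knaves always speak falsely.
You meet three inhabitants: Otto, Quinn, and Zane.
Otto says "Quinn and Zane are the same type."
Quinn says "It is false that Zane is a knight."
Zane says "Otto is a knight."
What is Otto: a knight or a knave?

Otto is a knave.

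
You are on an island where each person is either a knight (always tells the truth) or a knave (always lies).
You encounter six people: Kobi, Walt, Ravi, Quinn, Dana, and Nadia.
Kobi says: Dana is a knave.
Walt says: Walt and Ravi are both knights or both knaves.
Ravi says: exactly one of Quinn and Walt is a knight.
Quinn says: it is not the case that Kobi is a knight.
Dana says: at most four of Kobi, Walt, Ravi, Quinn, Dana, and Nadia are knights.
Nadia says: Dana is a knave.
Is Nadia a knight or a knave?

Nadia is a knave.

Consistent assignments: {Kobi=knave, Walt=knave, Ravi=knight, Quinn=knight, Dana=knight, Nadia=knave}
In every consistent assignment, Nadia is a knave.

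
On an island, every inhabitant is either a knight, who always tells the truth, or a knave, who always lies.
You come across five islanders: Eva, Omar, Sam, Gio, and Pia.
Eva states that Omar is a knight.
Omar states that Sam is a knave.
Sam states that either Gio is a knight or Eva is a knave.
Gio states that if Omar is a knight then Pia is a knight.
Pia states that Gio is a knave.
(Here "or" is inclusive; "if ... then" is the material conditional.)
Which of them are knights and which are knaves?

Eva is a knave, Omar is a knave, Sam is a knight, Gio is a knight, and Pia is a knave.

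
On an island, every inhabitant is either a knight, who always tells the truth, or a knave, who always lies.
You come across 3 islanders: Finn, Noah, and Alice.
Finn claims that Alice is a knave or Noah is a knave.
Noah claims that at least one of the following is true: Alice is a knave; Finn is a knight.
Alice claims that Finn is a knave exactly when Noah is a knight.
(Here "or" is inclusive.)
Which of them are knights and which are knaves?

Suppose Finn is a knave. Then Finn's statement "Alice is a knave or Noah is a knave" would have to be false. Checking the 4 ways to assign the others, none is consistent with every speaker.
(For instance, with Noah=knight, Alice=knave, Finn's claim "Alice is a knave or Noah is a knave" comes out true where it would need to be false.)
So Finn must be a knight, making "Alice is a knave or Noah is a knave" true. Taking Finn=knight, Noah=knight, Alice=knave, each remaining statement checks out:
  Noah (knight): "at least one of the following is true: Alice is a knave; Finn is a knight" — true. ✓
  Alice (knave): "Finn is a knave exactly when Noah is a knight" — false. ✓
This is the unique consistent assignment.

Knights: Finn and Noah. Knaves: Alice.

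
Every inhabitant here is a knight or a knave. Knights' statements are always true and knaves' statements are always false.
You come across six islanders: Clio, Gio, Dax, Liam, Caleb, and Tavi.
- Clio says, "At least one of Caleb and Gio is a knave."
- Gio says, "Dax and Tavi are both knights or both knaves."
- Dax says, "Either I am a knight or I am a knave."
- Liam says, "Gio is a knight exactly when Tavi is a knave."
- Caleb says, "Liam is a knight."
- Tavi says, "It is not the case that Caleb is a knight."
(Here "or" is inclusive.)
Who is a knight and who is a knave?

Knights: Clio, Gio, Dax, and Tavi. Knaves: Liam and Caleb.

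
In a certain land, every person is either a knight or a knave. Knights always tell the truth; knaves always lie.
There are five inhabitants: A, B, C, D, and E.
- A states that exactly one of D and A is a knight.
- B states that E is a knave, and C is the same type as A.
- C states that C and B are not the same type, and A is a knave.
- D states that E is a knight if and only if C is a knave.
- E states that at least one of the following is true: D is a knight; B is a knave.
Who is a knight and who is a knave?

A is a knave, B is a knave, C is a knight, D is a knave, and E is a knight.

Since A is a knave, "exactly one of D and A is a knight" needs to be False, which holds.
B is a knave, so "E is a knave, and C is the same type as A" must be False — and it is.
C is a knight, so "C and B are not the same type, and A is a knave" must be true — and it is.
D is a knave, and the claim "E is a knight if and only if C is a knave" is indeed False.
E is a knight; "at least one of the following is true: D is a knight; B is a knave" is true, as required.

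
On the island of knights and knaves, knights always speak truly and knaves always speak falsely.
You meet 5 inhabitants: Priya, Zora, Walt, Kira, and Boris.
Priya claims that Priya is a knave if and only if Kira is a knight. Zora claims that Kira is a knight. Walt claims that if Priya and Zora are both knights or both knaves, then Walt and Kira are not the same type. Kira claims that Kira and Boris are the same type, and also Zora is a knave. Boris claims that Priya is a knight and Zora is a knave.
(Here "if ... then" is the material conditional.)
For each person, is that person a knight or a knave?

Knights: Priya, Walt, and Boris. Knaves: Zora and Kira.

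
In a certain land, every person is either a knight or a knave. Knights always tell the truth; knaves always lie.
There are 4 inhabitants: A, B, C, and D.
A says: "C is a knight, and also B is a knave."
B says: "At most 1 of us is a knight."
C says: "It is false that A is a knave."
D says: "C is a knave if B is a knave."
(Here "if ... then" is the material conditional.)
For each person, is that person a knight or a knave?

As a knight, A's statement "C is a knight, and also B is a knave" should be True; it is.
B is a knave; "at most 1 of us is a knight" is false, as required.
C is a knight, so "it is false that A is a knave" must be True — and it is.
D is a knave; "C is a knave if B is a knave" is false, as required.

A is a knight, B is a knave, C is a knight, and D is a knave.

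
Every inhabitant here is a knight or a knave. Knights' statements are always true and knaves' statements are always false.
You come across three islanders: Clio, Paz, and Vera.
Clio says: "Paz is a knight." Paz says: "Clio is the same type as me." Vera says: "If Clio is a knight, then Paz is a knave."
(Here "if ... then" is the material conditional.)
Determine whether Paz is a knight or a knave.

Paz is a knight.

Consistent assignments: {Clio=knight, Paz=knight, Vera=knave}
In every consistent assignment, Paz is a knight.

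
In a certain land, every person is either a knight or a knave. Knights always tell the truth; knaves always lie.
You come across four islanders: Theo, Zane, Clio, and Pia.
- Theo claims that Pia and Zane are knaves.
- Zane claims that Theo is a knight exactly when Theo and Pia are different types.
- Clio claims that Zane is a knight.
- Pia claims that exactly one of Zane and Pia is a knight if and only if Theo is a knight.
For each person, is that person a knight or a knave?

Knights: Zane and Clio. Knaves: Theo and Pia.

Suppose Theo is a knight. Then Theo's statement "Pia and Zane are knaves" would have to be true. Checking the 8 ways to assign the others, none is consistent with every speaker.
(For instance, with Zane=knight, Clio=knight, Pia=knave, Theo's claim "Pia and Zane are knaves" comes out false where it would need to be true.)
So Theo must be a knave, making "Pia and Zane are knaves" false. Taking Theo=knave, Zane=knight, Clio=knight, Pia=knave, each remaining statement checks out:
  Zane (knight): "Theo is a knight exactly when Theo and Pia are different types" — true. ✓
  Clio (knight): "Zane is a knight" — true. ✓
  Pia (knave): "exactly one of Zane and Pia is a knight if and only if Theo is a knight" — false. ✓
This is the unique consistent assignment.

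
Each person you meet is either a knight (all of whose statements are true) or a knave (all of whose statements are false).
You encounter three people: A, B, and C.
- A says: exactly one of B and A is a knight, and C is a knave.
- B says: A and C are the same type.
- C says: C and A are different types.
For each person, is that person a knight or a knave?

Suppose A is a knight. Then A's statement "exactly one of B and A is a knight, and C is a knave" would have to be true. Checking the 4 ways to assign the others, none is consistent with every speaker.
(For instance, with B=knave, C=knight, A's claim "exactly one of B and A is a knight, and C is a knave" comes out false where it would need to be true.)
So A must be a knave, making "exactly one of B and A is a knight, and C is a knave" false. Taking A=knave, B=knave, C=knight, each remaining statement checks out:
  B (knave): "A and C are the same type" — false. ✓
  C (knight): "C and A are different types" — true. ✓
This is the unique consistent assignment.

Knights: C. Knaves: A and B.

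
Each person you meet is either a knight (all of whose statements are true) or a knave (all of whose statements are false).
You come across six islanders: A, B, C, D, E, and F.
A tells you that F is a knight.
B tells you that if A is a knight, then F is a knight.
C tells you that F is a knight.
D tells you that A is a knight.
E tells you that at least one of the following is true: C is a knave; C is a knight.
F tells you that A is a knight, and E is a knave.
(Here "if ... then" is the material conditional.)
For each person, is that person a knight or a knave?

A is a knave, so "F is a knight" must be false — and it is.
Since B is a knight, "if A is a knight, then F is a knight" needs to be true, which holds.
As a knave, C's statement "F is a knight" should be false; it is.
Since D is a knave, "A is a knight" needs to be false, which holds.
E is a knight; "at least one of the following is true: C is a knave; C is a knight" is true, as required.
As a knave, F's statement "A is a knight, and E is a knave" should be false; it is.

A is a knave, B is a knight, C is a knave, D is a knave, E is a knight, and F is a knave.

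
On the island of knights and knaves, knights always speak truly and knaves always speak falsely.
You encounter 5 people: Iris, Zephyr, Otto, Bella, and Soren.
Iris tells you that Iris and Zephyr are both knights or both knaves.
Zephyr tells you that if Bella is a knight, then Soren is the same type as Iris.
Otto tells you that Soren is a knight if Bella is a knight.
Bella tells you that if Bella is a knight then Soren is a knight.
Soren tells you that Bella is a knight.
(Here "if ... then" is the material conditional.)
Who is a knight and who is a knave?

Iris is a knight; "Iris and Zephyr are both knights or both knaves" is True, as required.
Zephyr is a knight, so "if Bella is a knight, then Soren is the same type as Iris" must be True — and it is.
Otto is a knight, and the claim "Soren is a knight if Bella is a knight" is indeed True.
Since Bella is a knight, "if Bella is a knight then Soren is a knight" needs to be True, which holds.
As a knight, Soren's statement "Bella is a knight" should be True; it is.

Knights: Iris, Zephyr, Otto, Bella, and Soren. Knaves: none.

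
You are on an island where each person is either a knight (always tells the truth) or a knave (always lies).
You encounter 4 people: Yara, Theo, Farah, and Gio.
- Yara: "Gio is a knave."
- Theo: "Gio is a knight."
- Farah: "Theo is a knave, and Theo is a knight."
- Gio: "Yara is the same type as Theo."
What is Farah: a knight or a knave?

Consistent assignments: {Yara=knight, Theo=knave, Farah=knave, Gio=knave}
In every consistent assignment, Farah is a knave.

Farah is a knave.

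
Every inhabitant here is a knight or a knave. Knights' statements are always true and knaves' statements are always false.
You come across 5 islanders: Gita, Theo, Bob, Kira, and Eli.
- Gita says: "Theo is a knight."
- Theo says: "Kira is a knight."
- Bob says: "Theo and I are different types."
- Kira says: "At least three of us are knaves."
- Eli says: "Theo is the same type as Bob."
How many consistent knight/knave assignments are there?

0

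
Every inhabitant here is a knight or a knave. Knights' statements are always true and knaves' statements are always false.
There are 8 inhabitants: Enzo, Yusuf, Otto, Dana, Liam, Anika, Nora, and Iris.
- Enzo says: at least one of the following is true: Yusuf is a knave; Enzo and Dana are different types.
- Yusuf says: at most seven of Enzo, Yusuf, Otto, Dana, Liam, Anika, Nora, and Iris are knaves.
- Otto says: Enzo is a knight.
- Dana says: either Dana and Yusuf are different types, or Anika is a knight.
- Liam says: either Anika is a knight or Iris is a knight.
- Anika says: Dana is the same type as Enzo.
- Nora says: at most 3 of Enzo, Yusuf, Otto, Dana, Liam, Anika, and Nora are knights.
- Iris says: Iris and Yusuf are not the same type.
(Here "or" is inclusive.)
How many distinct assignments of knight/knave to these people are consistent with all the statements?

0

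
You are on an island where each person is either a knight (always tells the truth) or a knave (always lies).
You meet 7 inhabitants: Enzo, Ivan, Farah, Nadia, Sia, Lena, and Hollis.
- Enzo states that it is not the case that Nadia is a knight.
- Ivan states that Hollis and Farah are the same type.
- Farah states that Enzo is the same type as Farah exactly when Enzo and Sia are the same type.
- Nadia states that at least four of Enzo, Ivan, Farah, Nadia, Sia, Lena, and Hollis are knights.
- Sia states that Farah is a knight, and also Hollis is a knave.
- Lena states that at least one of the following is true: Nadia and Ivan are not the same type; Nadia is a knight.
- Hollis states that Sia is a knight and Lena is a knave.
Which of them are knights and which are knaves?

Enzo is a knave; "it is not the case that Nadia is a knight" is false, as required.
As a knave, Ivan's statement "Hollis and Farah are the same type" should be false; it is.
Farah (knight): "Enzo is the same type as Farah exactly when Enzo and Sia are the same type" — true. ✓
Nadia is a knight, and the claim "at least four of Enzo, Ivan, Farah, Nadia, Sia, Lena, and Hollis are knights" is indeed true.
As a knight, Sia's statement "Farah is a knight, and also Hollis is a knave" should be true; it is.
Lena is a knight; "at least one of the following is true: Nadia and Ivan are not the same type; Nadia is a knight" is true, as required.
As a knave, Hollis's statement "Sia is a knight and Lena is a knave" should be false; it is.

Enzo is a knave, Ivan is a knave, Farah is a knight, Nadia is a knight, Sia is a knight, Lena is a knight, and Hollis is a knave.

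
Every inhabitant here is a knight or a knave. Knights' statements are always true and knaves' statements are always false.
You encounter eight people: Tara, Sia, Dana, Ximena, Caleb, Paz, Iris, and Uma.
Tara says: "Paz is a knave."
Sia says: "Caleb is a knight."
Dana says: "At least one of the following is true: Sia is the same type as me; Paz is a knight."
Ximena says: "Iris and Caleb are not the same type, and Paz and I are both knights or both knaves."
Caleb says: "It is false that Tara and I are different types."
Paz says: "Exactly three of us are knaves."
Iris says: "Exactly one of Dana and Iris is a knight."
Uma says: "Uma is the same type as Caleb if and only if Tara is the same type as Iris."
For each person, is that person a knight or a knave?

Tara is a knight, Sia is a knight, Dana is a knave, Ximena is a knave, Caleb is a knight, Paz is a knave, Iris is a knight, and Uma is a knave.

Tara is a knight, so "Paz is a knave" must be True — and it is.
Since Sia is a knight, "Caleb is a knight" needs to be True, which holds.
Dana is a knave; "at least one of the following is true: Sia is the same type as me; Paz is a knight" is false, as required.
Ximena is a knave, and the claim "Iris and Caleb are not the same type, and Paz and I are both knights or both knaves" is indeed false.
Caleb is a knight, so "it is false that Tara and I are different types" must be True — and it is.
Paz (knave): "exactly three of us are knaves" — false. ✓
Iris is a knight; "exactly one of Dana and Iris is a knight" is True, as required.
Since Uma is a knave, "Uma is the same type as Caleb if and only if Tara is the same type as Iris" needs to be false, which holds.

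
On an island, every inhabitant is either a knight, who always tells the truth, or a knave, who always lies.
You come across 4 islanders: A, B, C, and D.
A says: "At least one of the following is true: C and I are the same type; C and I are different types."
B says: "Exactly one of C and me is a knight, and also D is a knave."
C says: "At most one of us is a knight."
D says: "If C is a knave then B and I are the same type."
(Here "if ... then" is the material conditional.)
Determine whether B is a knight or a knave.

Consistent assignments: {A=knight, B=knight, C=knave, D=knave}
In every consistent assignment, B is a knight.

B is a knight.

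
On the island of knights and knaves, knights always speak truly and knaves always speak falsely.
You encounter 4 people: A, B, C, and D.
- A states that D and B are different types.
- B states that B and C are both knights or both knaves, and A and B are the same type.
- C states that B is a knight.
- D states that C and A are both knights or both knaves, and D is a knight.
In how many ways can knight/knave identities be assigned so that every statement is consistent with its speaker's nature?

1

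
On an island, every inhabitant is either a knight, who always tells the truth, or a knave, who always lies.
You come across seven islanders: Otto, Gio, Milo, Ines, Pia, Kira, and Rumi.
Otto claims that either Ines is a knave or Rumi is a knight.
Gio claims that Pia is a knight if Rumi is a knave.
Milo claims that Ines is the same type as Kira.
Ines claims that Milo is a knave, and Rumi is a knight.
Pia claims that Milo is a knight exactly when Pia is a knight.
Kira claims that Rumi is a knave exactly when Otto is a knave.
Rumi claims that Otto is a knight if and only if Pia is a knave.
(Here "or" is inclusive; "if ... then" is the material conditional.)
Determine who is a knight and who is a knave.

Otto is a knight, and the claim "either Ines is a knave or Rumi is a knight" is indeed True.
Gio (knight): "Pia is a knight if Rumi is a knave" — True. ✓
As a knight, Milo's statement "Ines is the same type as Kira" should be True; it is.
Ines is a knave, so "Milo is a knave, and Rumi is a knight" must be false — and it is.
Since Pia is a knight, "Milo is a knight exactly when Pia is a knight" needs to be True, which holds.
Kira (knave): "Rumi is a knave exactly when Otto is a knave" — false. ✓
Rumi is a knave, and the claim "Otto is a knight if and only if Pia is a knave" is indeed false.

Otto is a knight, Gio is a knight, Milo is a knight, Ines is a knave, Pia is a knight, Kira is a knave, and Rumi is a knave.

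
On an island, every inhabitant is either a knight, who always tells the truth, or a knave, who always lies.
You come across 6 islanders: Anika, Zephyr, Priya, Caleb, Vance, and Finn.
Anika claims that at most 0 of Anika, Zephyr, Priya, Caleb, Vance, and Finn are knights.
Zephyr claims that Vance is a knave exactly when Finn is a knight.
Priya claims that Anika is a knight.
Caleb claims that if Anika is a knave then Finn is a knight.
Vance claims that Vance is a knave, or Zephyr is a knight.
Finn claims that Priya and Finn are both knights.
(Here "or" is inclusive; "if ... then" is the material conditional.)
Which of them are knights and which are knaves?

Anika is a knave, Zephyr is a knight, Priya is a knave, Caleb is a knave, Vance is a knight, and Finn is a knave.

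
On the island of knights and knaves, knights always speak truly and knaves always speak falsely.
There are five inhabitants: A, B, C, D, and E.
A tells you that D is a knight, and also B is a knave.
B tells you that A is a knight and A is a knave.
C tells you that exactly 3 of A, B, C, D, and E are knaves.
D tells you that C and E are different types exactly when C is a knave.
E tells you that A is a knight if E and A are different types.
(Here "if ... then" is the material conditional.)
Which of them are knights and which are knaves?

A is a knight, B is a knave, C is a knave, D is a knight, and E is a knight.

Since A is a knight, "D is a knight, and also B is a knave" needs to be True, which holds.
B is a knave, so "A is a knight and A is a knave" must be False — and it is.
As a knave, C's statement "exactly 3 of A, B, C, D, and E are knaves" should be False; it is.
D is a knight, so "C and E are different types exactly when C is a knave" must be True — and it is.
Since E is a knight, "A is a knight if E and A are different types" needs to be True, which holds.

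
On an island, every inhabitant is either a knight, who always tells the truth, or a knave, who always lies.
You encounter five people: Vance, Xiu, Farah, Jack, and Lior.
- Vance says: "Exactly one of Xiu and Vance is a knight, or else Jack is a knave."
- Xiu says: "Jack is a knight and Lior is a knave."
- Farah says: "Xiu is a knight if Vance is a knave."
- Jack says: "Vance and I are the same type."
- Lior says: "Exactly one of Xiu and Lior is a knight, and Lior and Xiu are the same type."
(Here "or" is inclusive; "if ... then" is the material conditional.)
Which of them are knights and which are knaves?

Vance is a knight; "exactly one of Xiu and Vance is a knight, or else Jack is a knave" is true, as required.
Xiu is a knave, and the claim "Jack is a knight and Lior is a knave" is indeed False.
Farah is a knight; "Xiu is a knight if Vance is a knave" is true, as required.
Since Jack is a knave, "Vance and I are the same type" needs to be False, which holds.
Lior is a knave, so "exactly one of Xiu and Lior is a knight, and Lior and Xiu are the same type" must be False — and it is.

Knights: Vance and Farah. Knaves: Xiu, Jack, and Lior.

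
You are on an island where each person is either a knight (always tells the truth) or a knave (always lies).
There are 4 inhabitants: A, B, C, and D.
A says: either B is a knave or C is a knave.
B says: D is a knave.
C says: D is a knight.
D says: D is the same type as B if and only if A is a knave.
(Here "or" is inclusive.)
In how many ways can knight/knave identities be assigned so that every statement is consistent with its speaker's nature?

1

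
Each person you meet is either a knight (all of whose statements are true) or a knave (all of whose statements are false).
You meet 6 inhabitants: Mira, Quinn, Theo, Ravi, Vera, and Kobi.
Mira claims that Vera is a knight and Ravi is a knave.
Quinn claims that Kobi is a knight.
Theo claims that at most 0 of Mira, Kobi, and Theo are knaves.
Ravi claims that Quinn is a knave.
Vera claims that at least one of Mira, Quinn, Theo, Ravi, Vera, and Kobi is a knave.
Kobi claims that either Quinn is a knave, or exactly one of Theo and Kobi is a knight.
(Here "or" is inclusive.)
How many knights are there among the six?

4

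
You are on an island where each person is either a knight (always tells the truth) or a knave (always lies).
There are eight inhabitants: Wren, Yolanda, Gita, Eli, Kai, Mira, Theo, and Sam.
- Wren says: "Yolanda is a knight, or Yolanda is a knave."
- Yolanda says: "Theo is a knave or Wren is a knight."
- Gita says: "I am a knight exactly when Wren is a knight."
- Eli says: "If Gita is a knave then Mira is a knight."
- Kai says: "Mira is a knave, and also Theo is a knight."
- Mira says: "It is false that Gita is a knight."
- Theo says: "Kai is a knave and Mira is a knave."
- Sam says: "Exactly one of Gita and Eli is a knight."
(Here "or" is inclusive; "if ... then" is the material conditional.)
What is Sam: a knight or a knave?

Consistent assignments: {Wren=knight, Yolanda=knight, Gita=knave, Eli=knight, Kai=knave, Mira=knight, Theo=knave, Sam=knight}
In every consistent assignment, Sam is a knight.

Sam is a knight.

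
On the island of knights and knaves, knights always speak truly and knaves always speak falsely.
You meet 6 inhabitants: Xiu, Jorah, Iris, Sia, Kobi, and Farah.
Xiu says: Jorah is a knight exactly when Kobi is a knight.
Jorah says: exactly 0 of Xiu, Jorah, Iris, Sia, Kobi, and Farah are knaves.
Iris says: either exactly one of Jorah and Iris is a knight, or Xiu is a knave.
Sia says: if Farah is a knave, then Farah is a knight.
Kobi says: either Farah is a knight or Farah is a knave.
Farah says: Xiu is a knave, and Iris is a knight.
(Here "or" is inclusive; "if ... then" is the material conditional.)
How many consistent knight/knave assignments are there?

1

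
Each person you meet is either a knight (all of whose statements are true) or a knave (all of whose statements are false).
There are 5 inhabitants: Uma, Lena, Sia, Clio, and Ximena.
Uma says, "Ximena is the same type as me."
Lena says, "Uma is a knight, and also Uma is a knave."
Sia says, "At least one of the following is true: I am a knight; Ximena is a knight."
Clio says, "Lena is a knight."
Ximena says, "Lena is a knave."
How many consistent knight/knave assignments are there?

2

Consistent assignments:
  Uma=knight, Lena=knave, Sia=knight, Clio=knave, Ximena=knight
  Uma=knave, Lena=knave, Sia=knight, Clio=knave, Ximena=knight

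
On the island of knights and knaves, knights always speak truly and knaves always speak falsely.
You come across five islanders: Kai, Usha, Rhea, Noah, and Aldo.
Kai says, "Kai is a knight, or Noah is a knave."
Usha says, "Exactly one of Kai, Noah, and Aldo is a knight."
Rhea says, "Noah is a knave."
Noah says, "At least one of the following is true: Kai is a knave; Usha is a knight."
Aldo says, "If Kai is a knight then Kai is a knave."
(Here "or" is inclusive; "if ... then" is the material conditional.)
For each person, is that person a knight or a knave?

Kai is a knave, and the claim "Kai is a knight, or Noah is a knave" is indeed False.
Since Usha is a knave, "exactly one of Kai, Noah, and Aldo is a knight" needs to be False, which holds.
Since Rhea is a knave, "Noah is a knave" needs to be False, which holds.
Noah is a knight, so "at least one of the following is true: Kai is a knave; Usha is a knight" must be True — and it is.
Aldo is a knight, so "if Kai is a knight then Kai is a knave" must be True — and it is.

Kai is a knave, Usha is a knave, Rhea is a knave, Noah is a knight, and Aldo is a knight.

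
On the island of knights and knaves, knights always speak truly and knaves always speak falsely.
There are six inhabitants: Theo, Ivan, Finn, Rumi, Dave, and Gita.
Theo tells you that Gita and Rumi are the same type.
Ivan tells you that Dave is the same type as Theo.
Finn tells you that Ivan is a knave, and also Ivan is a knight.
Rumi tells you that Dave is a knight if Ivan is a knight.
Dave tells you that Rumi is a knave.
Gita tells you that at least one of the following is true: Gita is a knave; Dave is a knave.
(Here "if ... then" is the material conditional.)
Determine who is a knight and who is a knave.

Theo is a knight, Ivan is a knave, Finn is a knave, Rumi is a knight, Dave is a knave, and Gita is a knight.

Since Theo is a knight, "Gita and Rumi are the same type" needs to be true, which holds.
Since Ivan is a knave, "Dave is the same type as Theo" needs to be false, which holds.
Since Finn is a knave, "Ivan is a knave, and also Ivan is a knight" needs to be false, which holds.
Since Rumi is a knight, "Dave is a knight if Ivan is a knight" needs to be true, which holds.
Dave is a knave, so "Rumi is a knave" must be false — and it is.
Since Gita is a knight, "at least one of the following is true: Gita is a knave; Dave is a knave" needs to be true, which holds.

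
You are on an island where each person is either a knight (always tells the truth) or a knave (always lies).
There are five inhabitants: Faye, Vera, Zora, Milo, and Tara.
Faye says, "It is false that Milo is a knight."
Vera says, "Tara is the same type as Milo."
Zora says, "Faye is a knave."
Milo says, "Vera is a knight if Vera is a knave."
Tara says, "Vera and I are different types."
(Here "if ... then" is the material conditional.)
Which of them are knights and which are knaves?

Since Faye is a knight, "it is false that Milo is a knight" needs to be True, which holds.
Since Vera is a knave, "Tara is the same type as Milo" needs to be False, which holds.
Zora (knave): "Faye is a knave" — False. ✓
Milo is a knave; "Vera is a knight if Vera is a knave" is False, as required.
Tara is a knight; "Vera and I are different types" is True, as required.

Knights: Faye and Tara. Knaves: Vera, Zora, and Milo.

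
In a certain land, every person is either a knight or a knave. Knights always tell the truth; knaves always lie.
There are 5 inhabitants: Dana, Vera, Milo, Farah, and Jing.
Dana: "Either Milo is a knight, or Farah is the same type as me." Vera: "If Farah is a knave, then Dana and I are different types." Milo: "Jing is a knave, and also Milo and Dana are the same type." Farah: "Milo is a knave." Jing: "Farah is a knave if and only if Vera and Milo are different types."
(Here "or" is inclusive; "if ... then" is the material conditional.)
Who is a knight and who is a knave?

Suppose Dana is a knave. Then Dana's statement "either Milo is a knight, or Farah is the same type as me" would have to be false. Checking the 16 ways to assign the others, none is consistent with every speaker.
(For instance, with Vera=knight, Milo=knave, Farah=knight, Jing=knave, Milo's claim "Jing is a knave, and also Milo and Dana are the same type" comes out true where it would need to be false.)
So Dana must be a knight, making "either Milo is a knight, or Farah is the same type as me" true. Taking Dana=knight, Vera=knight, Milo=knave, Farah=knight, Jing=knave, each remaining statement checks out:
  Vera (knight): "if Farah is a knave, then Dana and I are different types" — true. ✓
  Milo (knave): "Jing is a knave, and also Milo and Dana are the same type" — false. ✓
  Farah (knight): "Milo is a knave" — true. ✓
  Jing (knave): "Farah is a knave if and only if Vera and Milo are different types" — false. ✓
This is the unique consistent assignment.

Knights: Dana, Vera, and Farah. Knaves: Milo and Jing.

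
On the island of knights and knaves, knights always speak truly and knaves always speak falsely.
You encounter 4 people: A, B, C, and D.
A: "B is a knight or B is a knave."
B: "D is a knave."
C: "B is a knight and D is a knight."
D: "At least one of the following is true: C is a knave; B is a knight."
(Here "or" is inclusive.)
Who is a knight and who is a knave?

Knights: A and D. Knaves: B and C.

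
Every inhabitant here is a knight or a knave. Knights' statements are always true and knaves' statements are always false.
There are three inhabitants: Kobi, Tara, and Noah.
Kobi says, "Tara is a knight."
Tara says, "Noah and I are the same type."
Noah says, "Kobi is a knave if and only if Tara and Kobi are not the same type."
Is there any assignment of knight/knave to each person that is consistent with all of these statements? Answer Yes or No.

One consistent assignment: Kobi=knight, Tara=knight, Noah=knight.

Yes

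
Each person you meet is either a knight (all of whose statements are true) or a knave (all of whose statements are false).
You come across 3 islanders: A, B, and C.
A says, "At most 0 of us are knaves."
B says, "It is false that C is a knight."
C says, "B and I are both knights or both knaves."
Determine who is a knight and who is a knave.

A is a knave, B is a knight, and C is a knave.

Suppose A is a knight. Then A's statement "at most 0 of us are knaves" would have to be true. Checking the 4 ways to assign the others, none is consistent with every speaker.
(For instance, with B=knight, C=knave, A's claim "at most 0 of us are knaves" comes out false where it would need to be true.)
So A must be a knave, making "at most 0 of us are knaves" false. Taking A=knave, B=knight, C=knave, each remaining statement checks out:
  B (knight): "it is false that C is a knight" — true. ✓
  C (knave): "B and I are both knights or both knaves" — false. ✓
This is the unique consistent assignment.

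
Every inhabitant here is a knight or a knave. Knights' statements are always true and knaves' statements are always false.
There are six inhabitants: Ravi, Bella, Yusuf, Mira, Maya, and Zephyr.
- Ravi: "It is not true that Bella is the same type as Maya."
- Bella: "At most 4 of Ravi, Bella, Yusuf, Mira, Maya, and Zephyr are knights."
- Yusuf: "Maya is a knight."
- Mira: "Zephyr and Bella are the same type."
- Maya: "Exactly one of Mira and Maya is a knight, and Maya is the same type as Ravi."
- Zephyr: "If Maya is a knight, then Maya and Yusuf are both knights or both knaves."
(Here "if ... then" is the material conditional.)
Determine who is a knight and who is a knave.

Knights: Ravi, Bella, Mira, and Zephyr. Knaves: Yusuf and Maya.

Ravi is a knight, so "it is not true that Bella is the same type as Maya" must be true — and it is.
As a knight, Bella's statement "at most 4 of Ravi, Bella, Yusuf, Mira, Maya, and Zephyr are knights" should be true; it is.
Yusuf is a knave, and the claim "Maya is a knight" is indeed False.
Mira is a knight; "Zephyr and Bella are the same type" is true, as required.
As a knave, Maya's statement "exactly one of Mira and Maya is a knight, and Maya is the same type as Ravi" should be False; it is.
Zephyr (knight): "if Maya is a knight, then Maya and Yusuf are both knights or both knaves" — true. ✓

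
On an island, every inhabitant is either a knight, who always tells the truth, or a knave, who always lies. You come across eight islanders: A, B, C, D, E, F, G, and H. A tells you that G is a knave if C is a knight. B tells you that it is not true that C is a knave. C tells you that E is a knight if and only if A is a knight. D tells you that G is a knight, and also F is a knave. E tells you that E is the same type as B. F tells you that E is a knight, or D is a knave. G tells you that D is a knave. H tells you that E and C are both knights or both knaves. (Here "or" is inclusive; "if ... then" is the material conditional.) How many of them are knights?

4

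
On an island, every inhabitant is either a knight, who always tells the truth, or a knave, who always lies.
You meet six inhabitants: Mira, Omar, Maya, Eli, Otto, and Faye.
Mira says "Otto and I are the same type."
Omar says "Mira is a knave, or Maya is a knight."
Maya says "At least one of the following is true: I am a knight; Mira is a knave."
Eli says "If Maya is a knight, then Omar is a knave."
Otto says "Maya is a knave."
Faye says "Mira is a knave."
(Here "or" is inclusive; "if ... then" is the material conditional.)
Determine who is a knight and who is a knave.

Knights: Mira, Eli, and Otto. Knaves: Omar, Maya, and Faye.

Mira is a knight, so "Otto and I are the same type" must be true — and it is.
Omar (knave): "Mira is a knave, or Maya is a knight" — False. ✓
As a knave, Maya's statement "at least one of the following is true: I am a knight; Mira is a knave" should be False; it is.
Eli is a knight, and the claim "if Maya is a knight, then Omar is a knave" is indeed true.
Otto is a knight, and the claim "Maya is a knave" is indeed true.
Faye (knave): "Mira is a knave" — False. ✓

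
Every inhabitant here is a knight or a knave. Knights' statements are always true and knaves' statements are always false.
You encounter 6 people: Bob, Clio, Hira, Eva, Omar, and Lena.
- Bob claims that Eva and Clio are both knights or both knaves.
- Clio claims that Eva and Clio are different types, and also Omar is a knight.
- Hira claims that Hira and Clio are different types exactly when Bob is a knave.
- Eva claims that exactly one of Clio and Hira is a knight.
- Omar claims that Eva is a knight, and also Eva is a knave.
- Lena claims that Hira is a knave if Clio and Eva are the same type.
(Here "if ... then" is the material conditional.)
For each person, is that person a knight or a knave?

Bob is a knave, Clio is a knave, Hira is a knight, Eva is a knight, Omar is a knave, and Lena is a knight.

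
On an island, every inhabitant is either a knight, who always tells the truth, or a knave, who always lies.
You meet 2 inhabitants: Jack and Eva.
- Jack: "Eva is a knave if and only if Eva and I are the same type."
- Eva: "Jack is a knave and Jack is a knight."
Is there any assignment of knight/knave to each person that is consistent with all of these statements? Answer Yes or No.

No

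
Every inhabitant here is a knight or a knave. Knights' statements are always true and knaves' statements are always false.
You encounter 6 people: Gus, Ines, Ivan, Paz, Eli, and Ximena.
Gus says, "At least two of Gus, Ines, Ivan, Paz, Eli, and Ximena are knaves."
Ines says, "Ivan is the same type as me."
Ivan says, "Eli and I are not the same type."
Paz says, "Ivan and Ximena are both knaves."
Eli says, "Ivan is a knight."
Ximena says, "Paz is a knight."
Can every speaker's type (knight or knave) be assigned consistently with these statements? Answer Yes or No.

No

Checking all 64 assignments, each has at least one speaker whose statement's truth value contradicts their type.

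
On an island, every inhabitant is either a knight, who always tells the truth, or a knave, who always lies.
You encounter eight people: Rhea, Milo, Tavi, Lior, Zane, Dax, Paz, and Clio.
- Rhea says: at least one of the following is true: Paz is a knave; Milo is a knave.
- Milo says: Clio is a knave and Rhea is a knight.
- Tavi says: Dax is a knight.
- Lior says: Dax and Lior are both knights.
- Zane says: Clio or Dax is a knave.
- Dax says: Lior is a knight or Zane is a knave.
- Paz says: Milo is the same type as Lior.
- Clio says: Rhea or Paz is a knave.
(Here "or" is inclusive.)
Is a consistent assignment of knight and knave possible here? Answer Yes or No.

Yes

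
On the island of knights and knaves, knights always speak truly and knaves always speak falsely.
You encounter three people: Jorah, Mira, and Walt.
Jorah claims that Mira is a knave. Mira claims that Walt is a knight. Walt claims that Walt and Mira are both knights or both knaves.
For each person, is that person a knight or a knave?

Jorah is a knave, Mira is a knight, and Walt is a knight.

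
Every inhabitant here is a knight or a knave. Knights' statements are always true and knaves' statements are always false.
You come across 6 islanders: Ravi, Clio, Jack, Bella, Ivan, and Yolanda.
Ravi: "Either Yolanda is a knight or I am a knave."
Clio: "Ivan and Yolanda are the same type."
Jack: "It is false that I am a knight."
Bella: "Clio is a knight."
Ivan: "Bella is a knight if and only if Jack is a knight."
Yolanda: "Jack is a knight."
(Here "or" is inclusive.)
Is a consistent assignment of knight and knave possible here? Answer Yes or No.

No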